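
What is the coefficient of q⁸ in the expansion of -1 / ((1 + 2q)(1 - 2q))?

-256

Partial fractions give a closed form: a_n = (-1/2)·(-2)^n + (-1/2)·2^n.
At n = 8: a_8 = -256.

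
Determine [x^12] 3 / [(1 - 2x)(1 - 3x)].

4758393

Partial fractions give a closed form: a_n = (-6)·2^n + (9)·3^n.
At n = 12: a_12 = 4758393.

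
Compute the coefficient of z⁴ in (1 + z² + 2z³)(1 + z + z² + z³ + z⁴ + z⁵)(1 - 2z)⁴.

(1 + z² + 2z³) has coefficients 1,0,1,2 for degrees 0…3.
(1 + z + z² + z³ + z⁴ + z⁵) has coefficients 1,1,1,1,1 for degrees 0…4.
Finally multiplying by (1 - 2z)⁴, the product of all factors after the first has coefficients 1,-7,17,-15,1 for degrees 0…4.
[z⁴] = 1·1 + 1·17 + 2·(-7) = 4.

4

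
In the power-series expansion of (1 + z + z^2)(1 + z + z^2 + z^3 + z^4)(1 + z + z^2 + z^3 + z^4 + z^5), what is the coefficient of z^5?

(1 + z + z^2) has coefficients 1,1,1 for degrees 0…2.
(1 + z + z^2 + z^3 + z^4) has coefficients 1,1,1,1,1,0 for degrees 0…5.
Finally multiplying by (1 + z + z^2 + z^3 + z^4 + z^5), the product of all factors after the first has coefficients 1,2,3,4,5,5 for degrees 0…5.
[z^5] = 1·5 + 1·5 + 1·4 = 14.

14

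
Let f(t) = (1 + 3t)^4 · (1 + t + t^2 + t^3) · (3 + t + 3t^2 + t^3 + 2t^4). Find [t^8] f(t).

1401

(1 + 3t)^4 has coefficients 1,12,54,108,81 for degrees 0…4.
(1 + t + t^2 + t^3) has coefficients 1,1,1,1,0,0,0,0,0 for degrees 0…8.
Finally multiplying by (3 + t + 3t^2 + t^3 + 2t^4), the product of all factors after the first has coefficients 3,4,7,8,7,6,3,2,0 for degrees 0…8.
[t^8] = 1·0 + 12·2 + 54·3 + 108·6 + 81·7 = 1401.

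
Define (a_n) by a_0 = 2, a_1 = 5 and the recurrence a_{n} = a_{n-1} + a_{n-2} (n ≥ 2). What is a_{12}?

The ordinary generating function has denominator 1 - z - z^2.
Iterating the recurrence: a_0,…,a_{12} = 2, 5, 7, 12, 19, 31, 50, 81, 131, 212, 343, 555, 898.

898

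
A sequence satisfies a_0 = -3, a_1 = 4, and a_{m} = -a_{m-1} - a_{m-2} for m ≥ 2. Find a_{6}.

The ordinary generating function has denominator 1 + q + q^2.
Iterating the recurrence: a_0,…,a_{6} = -3, 4, -1, -3, 4, -1, -3.

-3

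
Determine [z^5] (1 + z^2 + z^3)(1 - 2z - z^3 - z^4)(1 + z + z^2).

(1 + z^2 + z^3) has coefficients 1,0,1,1 for degrees 0…3.
(1 - 2z - z^3 - z^4) has coefficients 1,-2,0,-1,-1,0 for degrees 0…5.
Finally multiplying by (1 + z + z^2), the product of all factors after the first has coefficients 1,-1,-1,-3,-2,-2 for degrees 0…5.
[z^5] = 1·(-2) + 1·(-3) + 1·(-1) = -6.

-6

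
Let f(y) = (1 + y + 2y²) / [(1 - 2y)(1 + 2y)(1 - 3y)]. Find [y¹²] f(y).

1480662

The denominator gives the recurrence a_n = 3a_(n−1) + 4a_(n−2) − 12a_(n−3) for n ≥ 3; the numerator fixes a_0 = 1, a_1 = 4, a_2 = 18.
Iterating: 1, 4, 18, 58, 198, 610, 1926, 5842, 17910, 53986, 163494, 491506, 1480662, so a_12 = 1480662.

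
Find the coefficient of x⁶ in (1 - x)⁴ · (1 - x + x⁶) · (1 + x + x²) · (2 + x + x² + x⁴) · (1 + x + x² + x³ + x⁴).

12

(1 - x)⁴ has coefficients 1,-4,6,-4,1 for degrees 0…4.
(1 - x + x⁶) has coefficients 1,-1,0,0,0,0,1 for degrees 0…6.
Multiplying by (1 + x + x²) gives running coefficients 1,0,0,-1,0,0,1 for degrees 0…6.
Multiplying by (2 + x + x² + x⁴) gives running coefficients 2,1,1,-2,0,-1,2 for degrees 0…6.
Finally multiplying by (1 + x + x² + x³ + x⁴), the product of all factors after the first has coefficients 2,3,4,2,2,-1,0 for degrees 0…6.
[x⁶] = 1·0 − 4·(-1) + 6·2 − 4·2 + 1·4 = 12.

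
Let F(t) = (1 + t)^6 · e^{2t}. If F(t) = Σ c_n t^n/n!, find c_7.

261536

The EGF product rule gives c_7 = Σ_{k_1+k_2=7} C(7; k_1,k_2) · ∏ g_i(k_i), where (1+t)^6 gives the falling factorial (6)_k; e^{2t} gives (2)^k.
g_1(k) for k = 0…7: 1, 6, 30, 120, 360, 720, 720, 0.
g_2(k) for k = 0…7: 1, 2, 4, 8, 16, 32, 64, 128.
c_7 = Σ_k C(7,k)·g_1(k)·g_2(7−k) = 1·1·128 + 7·6·64 + 21·30·32 + 35·120·16 + 35·360·8 + 21·720·4 + 7·720·2 = 128 + 2688 + 20160 + 67200 + 100800 + 60480 + 10080 = 261536.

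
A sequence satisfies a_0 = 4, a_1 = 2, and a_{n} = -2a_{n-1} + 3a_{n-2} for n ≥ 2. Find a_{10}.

29528

The ordinary generating function has denominator 1 + 2t - 3t^2.
Iterating the recurrence: a_0,…,a_{10} = 4, 2, 8, -10, 44, -118, 368, -1090, 3284, -9838, 29528.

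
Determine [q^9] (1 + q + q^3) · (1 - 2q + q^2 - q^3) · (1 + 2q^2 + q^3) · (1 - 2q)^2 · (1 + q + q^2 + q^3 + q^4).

(1 + q + q^3) has coefficients 1,1,0,1 for degrees 0…3.
(1 - 2q + q^2 - q^3) has coefficients 1,-2,1,-1,0,0,0,0,0,0 for degrees 0…9.
Multiplying by (1 + 2q^2 + q^3) gives running coefficients 1,-2,3,-4,0,-1,-1,0,0,0 for degrees 0…9.
Multiplying by (1 - 2q)^2 gives running coefficients 1,-6,15,-24,28,-17,3,0,-4,0 for degrees 0…9.
Finally multiplying by (1 + q + q^2 + q^3 + q^4), the product of all factors after the first has coefficients 1,-5,10,-14,14,-4,5,-10,10,-18 for degrees 0…9.
[q^9] = 1·(-18) + 1·10 + 1·5 = -3.

-3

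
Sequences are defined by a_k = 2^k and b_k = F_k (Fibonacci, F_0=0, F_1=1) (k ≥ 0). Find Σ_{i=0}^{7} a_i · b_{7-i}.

201

The convolution is the x^7 coefficient of A(x)B(x).
Σ = 1·13 + 2·8 + 4·5 + 8·3 + 16·2 + 32·1 + 64·1 + 128·0 = 201.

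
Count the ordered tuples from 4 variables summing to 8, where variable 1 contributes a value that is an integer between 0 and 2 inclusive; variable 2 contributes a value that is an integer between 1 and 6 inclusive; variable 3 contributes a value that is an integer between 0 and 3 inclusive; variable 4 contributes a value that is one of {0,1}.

20

The generating function for the choices is (1 + y + y²)·(y + y² + y³ + y⁴ + y⁵ + y⁶)·(1 + y + y² + y³)·(1 + y); the count is [y⁸].
(1 + y + y²) has coefficients 1,1,1 for degrees 0…2.
(y + y² + y³ + y⁴ + y⁵ + y⁶) has coefficients 0,1,1,1,1,1,1,0,0 for degrees 0…8.
Multiplying by (1 + y + y² + y³) gives running coefficients 0,1,2,3,4,4,4,3,2 for degrees 0…8.
Finally multiplying by (1 + y), the product of all factors after the first has coefficients 0,1,3,5,7,8,8,7,5 for degrees 0…8.
[y⁸] = 1·5 + 1·7 + 1·8 = 20.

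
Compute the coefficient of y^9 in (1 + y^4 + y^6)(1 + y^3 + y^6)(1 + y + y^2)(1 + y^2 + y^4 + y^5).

9

(1 + y^4 + y^6) has coefficients 1,0,0,0,1,0,1 for degrees 0…6.
(1 + y^3 + y^6) has coefficients 1,0,0,1,0,0,1,0,0,0 for degrees 0…9.
Multiplying by (1 + y + y^2) gives running coefficients 1,1,1,1,1,1,1,1,1,0 for degrees 0…9.
Finally multiplying by (1 + y^2 + y^4 + y^5), the product of all factors after the first has coefficients 1,1,2,2,3,4,4,4,4,3 for degrees 0…9.
[y^9] = 1·3 + 1·4 + 1·2 = 9.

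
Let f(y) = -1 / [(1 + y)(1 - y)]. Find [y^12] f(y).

The denominator gives the recurrence a_n = a_(n−2) for n ≥ 2; the numerator fixes a_0 = -1, a_1 = 0.
Iterating: -1, 0, -1, 0, -1, 0, -1, 0, -1, 0, -1, 0, -1, so a_12 = -1.

-1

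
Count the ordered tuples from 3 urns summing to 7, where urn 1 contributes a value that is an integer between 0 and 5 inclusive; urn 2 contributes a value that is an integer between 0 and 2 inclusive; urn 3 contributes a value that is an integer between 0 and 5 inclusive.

The generating function for the choices is (1 + z + z^2 + z^3 + z^4 + z^5)·(1 + z + z^2)·(1 + z + z^2 + z^3 + z^4 + z^5); the count is [z^7].
(1 + z + z^2 + z^3 + z^4 + z^5) has coefficients 1,1,1,1,1,1 for degrees 0…5.
(1 + z + z^2) has coefficients 1,1,1,0,0,0,0,0 for degrees 0…7.
Finally multiplying by (1 + z + z^2 + z^3 + z^4 + z^5), the product of all factors after the first has coefficients 1,2,3,3,3,3,2,1 for degrees 0…7.
[z^7] = 1·1 + 1·2 + 1·3 + 1·3 + 1·3 + 1·3 = 15.

15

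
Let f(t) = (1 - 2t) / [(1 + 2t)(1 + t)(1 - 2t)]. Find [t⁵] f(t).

-63

The denominator gives the recurrence a_n = −a_(n−1) + 4a_(n−2) + 4a_(n−3) for n ≥ 3; the numerator fixes a_0 = 1, a_1 = -3, a_2 = 7.
Iterating: 1, -3, 7, -15, 31, -63, so a_5 = -63.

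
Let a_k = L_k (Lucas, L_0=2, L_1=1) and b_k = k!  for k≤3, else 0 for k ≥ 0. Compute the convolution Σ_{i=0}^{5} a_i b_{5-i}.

44

The convolution is the x^5 coefficient of A(x)B(x).
Σ = 2·0 + 1·0 + 3·6 + 4·2 + 7·1 + 11·1 = 44.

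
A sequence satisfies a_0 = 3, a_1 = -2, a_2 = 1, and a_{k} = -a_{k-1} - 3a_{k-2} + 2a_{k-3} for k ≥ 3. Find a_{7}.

The ordinary generating function has denominator 1 + y + 3y^2 - 2y^3.
Iterating the recurrence: a_0,…,a_{7} = 3, -2, 1, 11, -18, -13, 89, -86.

-86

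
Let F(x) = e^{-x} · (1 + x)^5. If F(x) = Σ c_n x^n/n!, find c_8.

-1159

The EGF product rule gives c_8 = Σ_{k_1+k_2=8} C(8; k_1,k_2) · ∏ g_i(k_i), where e^{-x} gives (-1)^k; (1+x)^5 gives the falling factorial (5)_k.
g_1(k) for k = 0…8: 1, -1, 1, -1, 1, -1, 1, -1, 1.
g_2(k) for k = 0…8: 1, 5, 20, 60, 120, 120, 0, 0, 0.
c_8 = Σ_k C(8,k)·g_1(k)·g_2(8−k) = 56·(-1)·120 + 70·1·120 + 56·(-1)·60 + 28·1·20 + 8·(-1)·5 + 1·1·1 = −6720 + 8400 − 3360 + 560 − 40 + 1 = -1159.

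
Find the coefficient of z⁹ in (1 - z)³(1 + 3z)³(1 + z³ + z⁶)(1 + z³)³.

-297

(1 - z)³ has coefficients 1,-3,3,-1 for degrees 0…3.
(1 + 3z)³ has coefficients 1,9,27,27,0,0,0,0,0,0 for degrees 0…9.
Multiplying by (1 + z³ + z⁶) gives running coefficients 1,9,27,28,9,27,28,9,27,27 for degrees 0…9.
Finally multiplying by (1 + z³)³, the product of all factors after the first has coefficients 1,9,27,31,36,108,115,63,189,196 for degrees 0…9.
[z⁹] = 1·196 − 3·189 + 3·63 − 1·115 = -297.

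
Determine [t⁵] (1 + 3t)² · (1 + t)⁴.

42

(1 + 3t)² has coefficients 1,6,9 for degrees 0…2.
(1 + t)⁴ has coefficients 1,4,6,4,1,0 for degrees 0…5.
[t⁵] = 1·0 + 6·1 + 9·4 = 42.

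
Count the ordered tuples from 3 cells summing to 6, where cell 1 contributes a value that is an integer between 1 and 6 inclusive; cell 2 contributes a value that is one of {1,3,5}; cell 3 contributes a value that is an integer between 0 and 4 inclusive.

9

The generating function for the choices is (x + x^2 + x^3 + x^4 + x^5 + x^6)·(x + x^3 + x^5)·(1 + x + x^2 + x^3 + x^4); the count is [x^6].
(x + x^2 + x^3 + x^4 + x^5 + x^6) has coefficients 0,1,1,1,1,1,1 for degrees 0…6.
(x + x^3 + x^5) has coefficients 0,1,0,1,0,1,0 for degrees 0…6.
Finally multiplying by (1 + x + x^2 + x^3 + x^4), the product of all factors after the first has coefficients 0,1,1,2,2,3,2 for degrees 0…6.
[x^6] = 1·3 + 1·2 + 1·2 + 1·1 + 1·1 + 1·0 = 9.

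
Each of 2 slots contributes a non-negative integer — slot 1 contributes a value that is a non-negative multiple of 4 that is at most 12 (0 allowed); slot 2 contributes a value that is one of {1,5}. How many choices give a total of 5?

2

The generating function for the choices is (1 + t^4 + t^8 + t^12)·(t + t^5); the count is [t^5].
(1 + t^4 + t^8 + t^12) has coefficients 1,0,0,0,1,0 for degrees 0…5.
(t + t^5) has coefficients 0,1,0,0,0,1 for degrees 0…5.
[t^5] = 1·1 + 1·1 = 2.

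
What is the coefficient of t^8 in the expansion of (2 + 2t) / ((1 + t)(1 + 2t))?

The denominator gives the recurrence a_n = −3a_(n−1) − 2a_(n−2) for n ≥ 2; the numerator fixes a_0 = 2, a_1 = -4.
Iterating: 2, -4, 8, -16, 32, -64, 128, -256, 512, so a_8 = 512.

512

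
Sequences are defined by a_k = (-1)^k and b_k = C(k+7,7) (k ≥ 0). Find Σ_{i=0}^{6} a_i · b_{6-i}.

This is [x^6] in the product of the two ordinary generating functions.
Σ = 1·1716 − 1·792 + 1·330 − 1·120 + 1·36 − 1·8 + 1·1 = 1163.

1163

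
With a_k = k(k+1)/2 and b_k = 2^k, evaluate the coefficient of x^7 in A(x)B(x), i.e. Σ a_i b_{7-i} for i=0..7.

Write out a_i and b_{7-i} for i = 0,…,7 and sum the products.
Σ = 0·128 + 1·64 + 3·32 + 6·16 + 10·8 + 15·4 + 21·2 + 28·1 = 466.

466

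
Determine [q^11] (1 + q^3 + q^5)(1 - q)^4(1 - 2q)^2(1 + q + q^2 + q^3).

-35

(1 + q^3 + q^5) has coefficients 1,0,0,1,0,1 for degrees 0…5.
(1 - q)^4 has coefficients 1,-4,6,-4,1,0,0,0,0,0,0,0 for degrees 0…11.
Multiplying by (1 - 2q)^2 gives running coefficients 1,-8,26,-44,41,-20,4,0,0,0,0,0 for degrees 0…11.
Finally multiplying by (1 + q + q^2 + q^3), the product of all factors after the first has coefficients 1,-7,19,-25,15,3,-19,25,-16,4,0,0 for degrees 0…11.
[q^11] = 1·0 + 1·(-16) + 1·(-19) = -35.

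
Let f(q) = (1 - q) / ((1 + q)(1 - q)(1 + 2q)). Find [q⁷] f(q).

-255

The denominator gives the recurrence a_n = −2a_(n−1) + a_(n−2) + 2a_(n−3) for n ≥ 3; the numerator fixes a_0 = 1, a_1 = -3, a_2 = 7.
Iterating: 1, -3, 7, -15, 31, -63, 127, -255, so a_7 = -255.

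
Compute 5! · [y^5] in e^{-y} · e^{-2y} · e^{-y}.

The EGF product rule gives c_5 = Σ_{k_1+k_2+k_3=5} C(5; k_1,k_2,k_3) · ∏ g_i(k_i), where e^{-y} gives (-1)^k; e^{-2y} gives (-2)^k; e^{-y} gives (-1)^k.
g_1(k) for k = 0…5: 1, -1, 1, -1, 1, -1.
g_2(k) for k = 0…5: 1, -2, 4, -8, 16, -32.
g_3(k) for k = 0…5: 1, -1, 1, -1, 1, -1.
First combine the last two factors: h(k) = Σ_j C(k,j)·g_2(j)·g_3(k−j) for k = 0…5: 1, -3, 9, -27, 81, -243.
c_5 = Σ_k C(5,k)·g_1(k)·h(5−k) = 1·1·(-243) + 5·(-1)·81 + 10·1·(-27) + 10·(-1)·9 + 5·1·(-3) + 1·(-1)·1 = −243 − 405 − 270 − 90 − 15 − 1 = -1024.

-1024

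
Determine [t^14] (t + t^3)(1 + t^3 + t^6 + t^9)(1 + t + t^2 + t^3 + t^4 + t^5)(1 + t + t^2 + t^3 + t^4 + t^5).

22

(t + t^3) has coefficients 0,1,0,1 for degrees 0…3.
(1 + t^3 + t^6 + t^9) has coefficients 1,0,0,1,0,0,1,0,0,1,0,0,0,0,0 for degrees 0…14.
Multiplying by (1 + t + t^2 + t^3 + t^4 + t^5) gives running coefficients 1,1,1,2,2,2,2,2,2,2,2,2,1,1,1 for degrees 0…14.
Finally multiplying by (1 + t + t^2 + t^3 + t^4 + t^5), the product of all factors after the first has coefficients 1,2,3,5,7,9,10,11,12,12,12,12,11,10,9 for degrees 0…14.
[t^14] = 1·10 + 1·12 = 22.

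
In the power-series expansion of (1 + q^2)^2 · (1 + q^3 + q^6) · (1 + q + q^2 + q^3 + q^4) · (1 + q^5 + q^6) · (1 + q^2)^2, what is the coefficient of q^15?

56

(1 + q^2)^2 has coefficients 1,0,2,0,1 for degrees 0…4.
(1 + q^3 + q^6) has coefficients 1,0,0,1,0,0,1,0,0,0,0,0,0,0,0,0 for degrees 0…15.
Multiplying by (1 + q + q^2 + q^3 + q^4) gives running coefficients 1,1,1,2,2,1,2,2,1,1,1,0,0,0,0,0 for degrees 0…15.
Multiplying by (1 + q^5 + q^6) gives running coefficients 1,1,1,2,2,2,4,4,4,5,4,3,4,3,2,2 for degrees 0…15.
Finally multiplying by (1 + q^2)^2, the product of all factors after the first has coefficients 1,1,3,4,5,7,9,10,14,15,16,17,16,14,14,11 for degrees 0…15.
[q^15] = 1·11 + 2·14 + 1·17 = 56.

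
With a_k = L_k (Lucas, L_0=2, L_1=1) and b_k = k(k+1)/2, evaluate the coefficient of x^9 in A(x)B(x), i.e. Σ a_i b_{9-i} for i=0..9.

The convolution is the t^9 coefficient of A(t)B(t).
Σ = 2·45 + 1·36 + 3·28 + 4·21 + 7·15 + 11·10 + 18·6 + 29·3 + 47·1 + 76·0 = 751.

751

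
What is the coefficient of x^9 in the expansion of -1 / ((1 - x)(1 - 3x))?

Partial fractions give a closed form: a_n = (1/2)·1^n + (-3/2)·3^n.
At n = 9: a_9 = -29524.

-29524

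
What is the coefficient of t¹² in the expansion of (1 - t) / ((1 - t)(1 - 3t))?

The denominator gives the recurrence a_n = 4a_(n−1) − 3a_(n−2) for n ≥ 2; the numerator fixes a_0 = 1, a_1 = 3.
Iterating: 1, 3, 9, 27, 81, 243, 729, 2187, 6561, 19683, 59049, 177147, 531441, so a_12 = 531441.

531441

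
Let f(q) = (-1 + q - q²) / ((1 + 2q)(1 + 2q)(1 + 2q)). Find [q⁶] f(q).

-2704

The denominator gives the recurrence a_n = −6a_(n−1) − 12a_(n−2) − 8a_(n−3) for n ≥ 3; the numerator fixes a_0 = -1, a_1 = 7, a_2 = -31.
Iterating: -1, 7, -31, 110, -344, 992, -2704, so a_6 = -2704.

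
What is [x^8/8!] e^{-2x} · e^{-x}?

6561

The EGF product rule gives c_8 = Σ_{k_1+k_2=8} C(8; k_1,k_2) · ∏ g_i(k_i), where e^{-2x} gives (-2)^k; e^{-x} gives (-1)^k.
g_1(k) for k = 0…8: 1, -2, 4, -8, 16, -32, 64, -128, 256.
g_2(k) for k = 0…8: 1, -1, 1, -1, 1, -1, 1, -1, 1.
c_8 = Σ_k C(8,k)·g_1(k)·g_2(8−k) = 1·1·1 + 8·(-2)·(-1) + 28·4·1 + 56·(-8)·(-1) + 70·16·1 + 56·(-32)·(-1) + 28·64·1 + 8·(-128)·(-1) + 1·256·1 = 1 + 16 + 112 + 448 + 1120 + 1792 + 1792 + 1024 + 256 = 6561.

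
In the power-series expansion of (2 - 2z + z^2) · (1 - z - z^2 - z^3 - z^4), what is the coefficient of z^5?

(2 - 2z + z^2) has coefficients 2,-2,1 for degrees 0…2.
(1 - z - z^2 - z^3 - z^4) has coefficients 1,-1,-1,-1,-1,0 for degrees 0…5.
[z^5] = 2·0 − 2·(-1) + 1·(-1) = 1.

1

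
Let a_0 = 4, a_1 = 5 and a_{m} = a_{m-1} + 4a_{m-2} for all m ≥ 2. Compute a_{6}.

789

The ordinary generating function has denominator 1 - x - 4x^2.
Iterating the recurrence: a_0,…,a_{6} = 4, 5, 21, 41, 125, 289, 789.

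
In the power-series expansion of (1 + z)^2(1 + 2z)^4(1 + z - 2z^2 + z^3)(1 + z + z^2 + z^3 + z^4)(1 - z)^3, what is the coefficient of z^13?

-8

(1 + z)^2 has coefficients 1,2,1 for degrees 0…2.
(1 + 2z)^4 has coefficients 1,8,24,32,16,0,0,0,0,0,0,0,0,0 for degrees 0…13.
Multiplying by (1 + z - 2z^2 + z^3) gives running coefficients 1,9,30,41,8,-24,0,16,0,0,0,0,0,0 for degrees 0…13.
Multiplying by (1 + z + z^2 + z^3 + z^4) gives running coefficients 1,10,40,81,89,64,55,41,0,-8,16,16,0,0 for degrees 0…13.
Finally multiplying by (1 - z)^3, the product of all factors after the first has coefficients 1,7,13,-10,-44,0,49,-21,-22,60,-1,-56,8,32 for degrees 0…13.
[z^13] = 1·32 + 2·8 + 1·(-56) = -8.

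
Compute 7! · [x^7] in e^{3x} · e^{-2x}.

1

The EGF product rule gives c_7 = Σ_{k_1+k_2=7} C(7; k_1,k_2) · ∏ g_i(k_i), where e^{3x} gives (3)^k; e^{-2x} gives (-2)^k.
g_1(k) for k = 0…7: 1, 3, 9, 27, 81, 243, 729, 2187.
g_2(k) for k = 0…7: 1, -2, 4, -8, 16, -32, 64, -128.
c_7 = Σ_k C(7,k)·g_1(k)·g_2(7−k) = 1·1·(-128) + 7·3·64 + 21·9·(-32) + 35·27·16 + 35·81·(-8) + 21·243·4 + 7·729·(-2) + 1·2187·1 = −128 + 1344 − 6048 + 15120 − 22680 + 20412 − 10206 + 2187 = 1.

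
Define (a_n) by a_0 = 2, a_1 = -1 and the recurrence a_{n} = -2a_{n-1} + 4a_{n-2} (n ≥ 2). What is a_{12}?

The ordinary generating function has denominator 1 + 2z - 4z^2.
Iterating the recurrence: a_0,…,a_{12} = 2, -1, 10, -24, 88, -272, 896, -2880, 9344, -30208, 97792, -316416, 1024000.

1024000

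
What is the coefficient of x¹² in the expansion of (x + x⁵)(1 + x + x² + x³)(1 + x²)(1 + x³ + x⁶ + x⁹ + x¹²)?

5

(x + x⁵) has coefficients 0,1,0,0,0,1 for degrees 0…5.
(1 + x + x² + x³) has coefficients 1,1,1,1,0,0,0,0,0,0,0,0,0 for degrees 0…12.
Multiplying by (1 + x²) gives running coefficients 1,1,2,2,1,1,0,0,0,0,0,0,0 for degrees 0…12.
Finally multiplying by (1 + x³ + x⁶ + x⁹ + x¹²), the product of all factors after the first has coefficients 1,1,2,3,2,3,3,2,3,3,2,3,3 for degrees 0…12.
[x¹²] = 1·3 + 1·2 = 5.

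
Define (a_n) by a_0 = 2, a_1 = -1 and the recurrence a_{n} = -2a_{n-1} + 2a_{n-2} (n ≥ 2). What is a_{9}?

-6032

The ordinary generating function has denominator 1 + 2q - 2q^2.
Iterating the recurrence: a_0,…,a_{9} = 2, -1, 6, -14, 40, -108, 296, -808, 2208, -6032.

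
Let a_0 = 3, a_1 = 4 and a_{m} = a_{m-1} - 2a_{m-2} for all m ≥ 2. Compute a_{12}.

The ordinary generating function has denominator 1 - y + 2y^2.
Iterating the recurrence: a_0,…,a_{12} = 3, 4, -2, -10, -6, 14, 26, -2, -54, -50, 58, 158, 42.

42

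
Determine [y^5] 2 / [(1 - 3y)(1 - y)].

The denominator gives the recurrence a_n = 4a_(n−1) − 3a_(n−2) for n ≥ 2; the numerator fixes a_0 = 2, a_1 = 8.
Iterating: 2, 8, 26, 80, 242, 728, so a_5 = 728.

728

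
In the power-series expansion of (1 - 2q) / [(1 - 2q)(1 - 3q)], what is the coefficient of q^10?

Partial fractions give a closed form: a_n = (1)·3^n.
At n = 10: a_10 = 59049.

59049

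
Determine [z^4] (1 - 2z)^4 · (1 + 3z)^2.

(1 - 2z)^4 has coefficients 1,-8,24,-32,16 for degrees 0…4.
(1 + 3z)^2 has coefficients 1,6,9,0,0 for degrees 0…4.
[z^4] = 1·0 − 8·0 + 24·9 − 32·6 + 16·1 = 40.

40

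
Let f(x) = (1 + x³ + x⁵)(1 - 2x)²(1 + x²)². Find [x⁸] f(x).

-12

(1 + x³ + x⁵) has coefficients 1,0,0,1,0,1 for degrees 0…5.
(1 - 2x)² has coefficients 1,-4,4,0,0,0,0,0,0 for degrees 0…8.
Finally multiplying by (1 + x²)², the product of all factors after the first has coefficients 1,-4,6,-8,9,-4,4,0,0 for degrees 0…8.
[x⁸] = 1·0 + 1·(-4) + 1·(-8) = -12.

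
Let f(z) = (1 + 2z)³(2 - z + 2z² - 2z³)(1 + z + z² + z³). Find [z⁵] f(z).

(1 + 2z)³ has coefficients 1,6,12,8 for degrees 0…3.
(2 - z + 2z² - 2z³) has coefficients 2,-1,2,-2,0,0 for degrees 0…5.
Finally multiplying by (1 + z + z² + z³), the product of all factors after the first has coefficients 2,1,3,1,-1,0 for degrees 0…5.
[z⁵] = 1·0 + 6·(-1) + 12·1 + 8·3 = 30.

30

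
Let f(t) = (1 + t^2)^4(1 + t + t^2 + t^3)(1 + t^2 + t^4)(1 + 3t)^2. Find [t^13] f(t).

186

(1 + t^2)^4 has coefficients 1,0,4,0,6,0,4,0,1 for degrees 0…8.
(1 + t + t^2 + t^3) has coefficients 1,1,1,1,0,0,0,0,0,0,0,0,0,0 for degrees 0…13.
Multiplying by (1 + t^2 + t^4) gives running coefficients 1,1,2,2,2,2,1,1,0,0,0,0,0,0 for degrees 0…13.
Finally multiplying by (1 + 3t)^2, the product of all factors after the first has coefficients 1,7,17,23,32,32,31,25,15,9,0,0,0,0 for degrees 0…13.
[t^13] = 1·0 + 4·0 + 6·9 + 4·25 + 1·32 = 186.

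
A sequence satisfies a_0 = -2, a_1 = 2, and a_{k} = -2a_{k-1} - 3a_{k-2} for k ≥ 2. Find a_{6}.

The ordinary generating function has denominator 1 + 2z + 3z^2.
Iterating the recurrence: a_0,…,a_{6} = -2, 2, 2, -10, 14, 2, -46.

-46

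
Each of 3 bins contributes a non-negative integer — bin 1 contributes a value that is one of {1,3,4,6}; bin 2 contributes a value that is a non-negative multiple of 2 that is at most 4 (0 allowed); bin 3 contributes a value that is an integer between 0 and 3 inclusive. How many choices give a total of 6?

7

The generating function for the choices is (t + t³ + t⁴ + t⁶)·(1 + t² + t⁴)·(1 + t + t² + t³); the count is [t⁶].
(t + t³ + t⁴ + t⁶) has coefficients 0,1,0,1,1,0,1 for degrees 0…6.
(1 + t² + t⁴) has coefficients 1,0,1,0,1,0,0 for degrees 0…6.
Finally multiplying by (1 + t + t² + t³), the product of all factors after the first has coefficients 1,1,2,2,2,2,1 for degrees 0…6.
[t⁶] = 1·2 + 1·2 + 1·2 + 1·1 = 7.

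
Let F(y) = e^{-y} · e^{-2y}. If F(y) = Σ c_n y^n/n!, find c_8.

6561

The EGF product rule gives c_8 = Σ_{k_1+k_2=8} C(8; k_1,k_2) · ∏ g_i(k_i), where e^{-y} gives (-1)^k; e^{-2y} gives (-2)^k.
g_1(k) for k = 0…8: 1, -1, 1, -1, 1, -1, 1, -1, 1.
g_2(k) for k = 0…8: 1, -2, 4, -8, 16, -32, 64, -128, 256.
c_8 = Σ_k C(8,k)·g_1(k)·g_2(8−k) = 1·1·256 + 8·(-1)·(-128) + 28·1·64 + 56·(-1)·(-32) + 70·1·16 + 56·(-1)·(-8) + 28·1·4 + 8·(-1)·(-2) + 1·1·1 = 256 + 1024 + 1792 + 1792 + 1120 + 448 + 112 + 16 + 1 = 6561.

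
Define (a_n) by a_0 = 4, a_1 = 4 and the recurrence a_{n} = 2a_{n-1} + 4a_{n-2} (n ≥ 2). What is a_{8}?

The ordinary generating function has denominator 1 - 2t - 4t^2.
Iterating the recurrence: a_0,…,a_{8} = 4, 4, 24, 64, 224, 704, 2304, 7424, 24064.

24064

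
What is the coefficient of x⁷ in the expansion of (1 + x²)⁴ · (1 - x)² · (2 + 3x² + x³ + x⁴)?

-50

(1 + x²)⁴ has coefficients 1,0,4,0,6,0,4,0 for degrees 0…7.
(1 - x)² has coefficients 1,-2,1,0,0,0,0,0 for degrees 0…7.
Finally multiplying by (2 + 3x² + x³ + x⁴), the product of all factors after the first has coefficients 2,-4,5,-5,2,-1,1,0 for degrees 0…7.
[x⁷] = 1·0 + 4·(-1) + 6·(-5) + 4·(-4) = -50.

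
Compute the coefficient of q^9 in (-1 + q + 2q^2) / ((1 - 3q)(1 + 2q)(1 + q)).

-3527

Partial fractions give a closed form: a_n = (-1/5)·3^n + (-4/5)·(-2)^n.
At n = 9: a_9 = -3527.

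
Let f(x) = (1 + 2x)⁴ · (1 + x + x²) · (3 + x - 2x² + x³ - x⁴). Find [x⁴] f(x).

(1 + 2x)⁴ has coefficients 1,8,24,32,16 for degrees 0…4.
(1 + x + x²) has coefficients 1,1,1,0,0 for degrees 0…4.
Finally multiplying by (3 + x - 2x² + x³ - x⁴), the product of all factors after the first has coefficients 3,4,2,0,-2 for degrees 0…4.
[x⁴] = 1·(-2) + 8·0 + 24·2 + 32·4 + 16·3 = 222.

222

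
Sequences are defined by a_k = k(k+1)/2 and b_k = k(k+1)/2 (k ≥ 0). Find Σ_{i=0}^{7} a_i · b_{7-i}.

The convolution is the x^7 coefficient of A(x)B(x).
Σ = 0·28 + 1·21 + 3·15 + 6·10 + 10·6 + 15·3 + 21·1 + 28·0 = 252.

252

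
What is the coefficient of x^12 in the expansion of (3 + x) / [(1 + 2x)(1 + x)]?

Partial fractions give a closed form: a_n = (5)·(-2)^n + (-2)·(-1)^n.
At n = 12: a_12 = 20478.

20478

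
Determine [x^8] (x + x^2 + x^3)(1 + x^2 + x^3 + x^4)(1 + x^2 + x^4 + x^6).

(x + x^2 + x^3) has coefficients 0,1,1,1 for degrees 0…3.
(1 + x^2 + x^3 + x^4) has coefficients 1,0,1,1,1,0,0,0,0 for degrees 0…8.
Finally multiplying by (1 + x^2 + x^4 + x^6), the product of all factors after the first has coefficients 1,0,2,1,3,1,3,1,2 for degrees 0…8.
[x^8] = 1·1 + 1·3 + 1·1 = 5.

5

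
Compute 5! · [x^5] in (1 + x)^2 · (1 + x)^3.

The EGF product rule gives c_5 = Σ_{k_1+k_2=5} C(5; k_1,k_2) · ∏ g_i(k_i), where (1+x)^2 gives the falling factorial (2)_k; (1+x)^3 gives the falling factorial (3)_k.
g_1(k) for k = 0…5: 1, 2, 2, 0, 0, 0.
g_2(k) for k = 0…5: 1, 3, 6, 6, 0, 0.
c_5 = Σ_k C(5,k)·g_1(k)·g_2(5−k) = 10·2·6 = 120.

120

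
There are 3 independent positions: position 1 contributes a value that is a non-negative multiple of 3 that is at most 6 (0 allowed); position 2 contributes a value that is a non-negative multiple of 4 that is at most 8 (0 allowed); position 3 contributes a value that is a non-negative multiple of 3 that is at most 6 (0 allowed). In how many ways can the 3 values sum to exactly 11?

2

The generating function for the choices is (1 + y^3 + y^6)·(1 + y^4 + y^8)·(1 + y^3 + y^6); the count is [y^11].
(1 + y^3 + y^6) has coefficients 1,0,0,1,0,0,1 for degrees 0…6.
(1 + y^4 + y^8) has coefficients 1,0,0,0,1,0,0,0,1,0,0,0 for degrees 0…11.
Finally multiplying by (1 + y^3 + y^6), the product of all factors after the first has coefficients 1,0,0,1,1,0,1,1,1,0,1,1 for degrees 0…11.
[y^11] = 1·1 + 1·1 + 1·0 = 2.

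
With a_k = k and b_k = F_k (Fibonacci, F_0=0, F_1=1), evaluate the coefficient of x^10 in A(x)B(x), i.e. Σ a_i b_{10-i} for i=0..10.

This is [x^10] in the product of the two ordinary generating functions.
Σ = 0·55 + 1·34 + 2·21 + 3·13 + 4·8 + 5·5 + 6·3 + 7·2 + 8·1 + 9·1 + 10·0 = 221.

221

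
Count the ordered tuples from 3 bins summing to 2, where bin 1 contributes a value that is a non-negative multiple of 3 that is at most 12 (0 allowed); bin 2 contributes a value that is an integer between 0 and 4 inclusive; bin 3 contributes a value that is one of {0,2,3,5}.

The generating function for the choices is (1 + z^3 + z^6 + z^9 + z^12)·(1 + z + z^2 + z^3 + z^4)·(1 + z^2 + z^3 + z^5); the count is [z^2].
(1 + z^3 + z^6 + z^9 + z^12) has coefficients 1,0,0 for degrees 0…2.
(1 + z + z^2 + z^3 + z^4) has coefficients 1,1,1 for degrees 0…2.
Finally multiplying by (1 + z^2 + z^3 + z^5), the product of all factors after the first has coefficients 1,1,2 for degrees 0…2.
[z^2] = 1·2 = 2.

2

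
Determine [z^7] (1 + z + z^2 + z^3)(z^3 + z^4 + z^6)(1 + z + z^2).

(1 + z + z^2 + z^3) has coefficients 1,1,1,1 for degrees 0…3.
(z^3 + z^4 + z^6) has coefficients 0,0,0,1,1,0,1,0 for degrees 0…7.
Finally multiplying by (1 + z + z^2), the product of all factors after the first has coefficients 0,0,0,1,2,2,2,1 for degrees 0…7.
[z^7] = 1·1 + 1·2 + 1·2 + 1·2 = 7.

7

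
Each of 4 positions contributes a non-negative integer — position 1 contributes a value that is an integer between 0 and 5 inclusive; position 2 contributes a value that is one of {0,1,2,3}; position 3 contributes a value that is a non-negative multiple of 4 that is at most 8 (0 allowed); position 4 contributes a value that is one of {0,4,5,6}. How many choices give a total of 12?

The generating function for the choices is (1 + x + x² + x³ + x⁴ + x⁵)·(1 + x + x² + x³)·(1 + x⁴ + x⁸)·(1 + x⁴ + x⁵ + x⁶); the count is [x¹²].
(1 + x + x² + x³ + x⁴ + x⁵) has coefficients 1,1,1,1,1,1 for degrees 0…5.
(1 + x + x² + x³) has coefficients 1,1,1,1,0,0,0,0,0,0,0,0,0 for degrees 0…12.
Multiplying by (1 + x⁴ + x⁸) gives running coefficients 1,1,1,1,1,1,1,1,1,1,1,1,0 for degrees 0…12.
Finally multiplying by (1 + x⁴ + x⁵ + x⁶), the product of all factors after the first has coefficients 1,1,1,1,2,3,4,4,4,4,4,4,3 for degrees 0…12.
[x¹²] = 1·3 + 1·4 + 1·4 + 1·4 + 1·4 + 1·4 = 23.

23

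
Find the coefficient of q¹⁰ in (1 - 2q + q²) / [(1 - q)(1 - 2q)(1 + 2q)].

Partial fractions give a closed form: a_n = (1/4)·2^n + (3/4)·(-2)^n.
At n = 10: a_10 = 1024.

1024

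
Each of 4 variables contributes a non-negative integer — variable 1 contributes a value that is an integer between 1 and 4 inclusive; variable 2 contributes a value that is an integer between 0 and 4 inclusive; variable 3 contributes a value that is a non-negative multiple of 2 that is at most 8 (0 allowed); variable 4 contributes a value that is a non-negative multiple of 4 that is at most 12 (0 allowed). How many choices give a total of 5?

9

The generating function for the choices is (y + y^2 + y^3 + y^4)·(1 + y + y^2 + y^3 + y^4)·(1 + y^2 + y^4 + y^6 + y^8)·(1 + y^4 + y^8 + y^12); the count is [y^5].
(y + y^2 + y^3 + y^4) has coefficients 0,1,1,1,1 for degrees 0…4.
(1 + y + y^2 + y^3 + y^4) has coefficients 1,1,1,1,1,0 for degrees 0…5.
Multiplying by (1 + y^2 + y^4 + y^6 + y^8) gives running coefficients 1,1,2,2,3,2 for degrees 0…5.
Finally multiplying by (1 + y^4 + y^8 + y^12), the product of all factors after the first has coefficients 1,1,2,2,4,3 for degrees 0…5.
[y^5] = 1·4 + 1·2 + 1·2 + 1·1 = 9.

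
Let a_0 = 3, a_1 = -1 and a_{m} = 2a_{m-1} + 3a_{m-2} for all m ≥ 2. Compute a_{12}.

265723

The ordinary generating function has denominator 1 - 2z - 3z^2.
Iterating the recurrence: a_0,…,a_{12} = 3, -1, 7, 11, 43, 119, 367, 1091, 3283, 9839, 29527, 88571, 265723.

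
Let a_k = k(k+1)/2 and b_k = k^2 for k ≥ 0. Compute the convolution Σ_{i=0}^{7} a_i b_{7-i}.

378

The convolution is the t^7 coefficient of A(t)B(t).
Σ = 0·49 + 1·36 + 3·25 + 6·16 + 10·9 + 15·4 + 21·1 + 28·0 = 378.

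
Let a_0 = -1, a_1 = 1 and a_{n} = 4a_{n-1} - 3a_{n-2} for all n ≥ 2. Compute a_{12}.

The ordinary generating function has denominator 1 - 4t + 3t^2.
Iterating the recurrence: a_0,…,a_{12} = -1, 1, 7, 25, 79, 241, 727, 2185, 6559, 19681, 59047, 177145, 531439.

531439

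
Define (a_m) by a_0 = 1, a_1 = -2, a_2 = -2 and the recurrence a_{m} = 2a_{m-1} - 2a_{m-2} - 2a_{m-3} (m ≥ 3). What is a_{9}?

The ordinary generating function has denominator 1 - 2q + 2q^2 + 2q^3.
Iterating the recurrence: a_0,…,a_{9} = 1, -2, -2, -2, 4, 16, 28, 16, -56, -200.

-200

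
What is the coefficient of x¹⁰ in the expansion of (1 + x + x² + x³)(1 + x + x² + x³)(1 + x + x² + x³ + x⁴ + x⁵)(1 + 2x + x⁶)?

28

(1 + x + x² + x³) has coefficients 1,1,1,1 for degrees 0…3.
(1 + x + x² + x³) has coefficients 1,1,1,1,0,0,0,0,0,0,0 for degrees 0…10.
Multiplying by (1 + x + x² + x³ + x⁴ + x⁵) gives running coefficients 1,2,3,4,4,4,3,2,1,0,0 for degrees 0…10.
Finally multiplying by (1 + 2x + x⁶), the product of all factors after the first has coefficients 1,4,7,10,12,12,12,10,8,6,4 for degrees 0…10.
[x¹⁰] = 1·4 + 1·6 + 1·8 + 1·10 = 28.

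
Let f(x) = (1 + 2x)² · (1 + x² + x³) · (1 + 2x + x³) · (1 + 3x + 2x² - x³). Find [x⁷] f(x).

75

(1 + 2x)² has coefficients 1,4,4 for degrees 0…2.
(1 + x² + x³) has coefficients 1,0,1,1,0,0,0,0 for degrees 0…7.
Multiplying by (1 + 2x + x³) gives running coefficients 1,2,1,4,2,1,1,0 for degrees 0…7.
Finally multiplying by (1 + 3x + 2x² - x³), the product of all factors after the first has coefficients 1,5,9,10,14,14,4,3 for degrees 0…7.
[x⁷] = 1·3 + 4·4 + 4·14 = 75.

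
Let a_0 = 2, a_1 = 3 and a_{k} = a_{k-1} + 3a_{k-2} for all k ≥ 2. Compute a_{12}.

The ordinary generating function has denominator 1 - x - 3x^2.
Iterating the recurrence: a_0,…,a_{12} = 2, 3, 9, 18, 45, 99, 234, 531, 1233, 2826, 6525, 15003, 34578.

34578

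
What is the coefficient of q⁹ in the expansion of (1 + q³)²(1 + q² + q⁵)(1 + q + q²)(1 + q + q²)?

(1 + q³)² has coefficients 1,0,0,2,0,0,1 for degrees 0…6.
(1 + q² + q⁵) has coefficients 1,0,1,0,0,1,0,0,0,0 for degrees 0…9.
Multiplying by (1 + q + q²) gives running coefficients 1,1,2,1,1,1,1,1,0,0 for degrees 0…9.
Finally multiplying by (1 + q + q²), the product of all factors after the first has coefficients 1,2,4,4,4,3,3,3,2,1 for degrees 0…9.
[q⁹] = 1·1 + 2·3 + 1·4 = 11.

11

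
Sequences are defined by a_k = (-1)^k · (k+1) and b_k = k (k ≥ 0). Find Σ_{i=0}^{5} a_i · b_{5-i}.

3

This is [x^5] in the product of the two ordinary generating functions.
Σ = 1·5 − 2·4 + 3·3 − 4·2 + 5·1 − 6·0 = 3.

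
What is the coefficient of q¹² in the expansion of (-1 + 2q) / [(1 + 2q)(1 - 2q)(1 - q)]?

The denominator gives the recurrence a_n = a_(n−1) + 4a_(n−2) − 4a_(n−3) for n ≥ 3; the numerator fixes a_0 = -1, a_1 = 1, a_2 = -3.
Iterating: -1, 1, -3, 5, -11, 21, -43, 85, -171, 341, -683, 1365, -2731, so a_12 = -2731.

-2731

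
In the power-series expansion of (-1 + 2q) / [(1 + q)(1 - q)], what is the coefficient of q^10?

The denominator gives the recurrence a_n = a_(n−2) for n ≥ 3; the numerator fixes a_0 = -1, a_1 = 2, a_2 = -1.
Iterating: -1, 2, -1, 2, -1, 2, -1, 2, -1, 2, -1, so a_10 = -1.

-1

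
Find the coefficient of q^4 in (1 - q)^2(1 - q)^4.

(1 - q)^2 has coefficients 1,-2,1 for degrees 0…2.
(1 - q)^4 has coefficients 1,-4,6,-4,1 for degrees 0…4.
[q^4] = 1·1 − 2·(-4) + 1·6 = 15.

15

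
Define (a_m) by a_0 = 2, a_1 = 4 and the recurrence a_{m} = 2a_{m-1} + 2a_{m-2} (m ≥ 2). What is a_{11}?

99840

The ordinary generating function has denominator 1 - 2z - 2z^2.
Iterating the recurrence: a_0,…,a_{11} = 2, 4, 12, 32, 88, 240, 656, 1792, 4896, 13376, 36544, 99840.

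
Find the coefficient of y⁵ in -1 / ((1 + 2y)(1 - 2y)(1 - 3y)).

The denominator gives the recurrence a_n = 3a_(n−1) + 4a_(n−2) − 12a_(n−3) for n ≥ 3; the numerator fixes a_0 = -1, a_1 = -3, a_2 = -13.
Iterating: -1, -3, -13, -39, -133, -399, so a_5 = -399.

-399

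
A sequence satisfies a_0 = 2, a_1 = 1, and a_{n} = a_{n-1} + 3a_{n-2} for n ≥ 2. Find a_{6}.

154

The ordinary generating function has denominator 1 - x - 3x^2.
Iterating the recurrence: a_0,…,a_{6} = 2, 1, 7, 10, 31, 61, 154.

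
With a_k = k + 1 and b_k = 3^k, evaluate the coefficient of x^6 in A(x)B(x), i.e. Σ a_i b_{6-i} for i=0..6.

1636

The convolution is the x^6 coefficient of A(x)B(x).
Σ = 1·729 + 2·243 + 3·81 + 4·27 + 5·9 + 6·3 + 7·1 = 1636.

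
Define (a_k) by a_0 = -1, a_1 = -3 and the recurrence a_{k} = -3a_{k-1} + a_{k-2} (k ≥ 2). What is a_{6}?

The ordinary generating function has denominator 1 + 3y - y^2.
Iterating the recurrence: a_0,…,a_{6} = -1, -3, 8, -27, 89, -294, 971.

971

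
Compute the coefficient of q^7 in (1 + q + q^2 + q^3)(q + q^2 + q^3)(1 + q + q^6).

(1 + q + q^2 + q^3) has coefficients 1,1,1,1 for degrees 0…3.
(q + q^2 + q^3) has coefficients 0,1,1,1,0,0,0,0 for degrees 0…7.
Finally multiplying by (1 + q + q^6), the product of all factors after the first has coefficients 0,1,2,2,1,0,0,1 for degrees 0…7.
[q^7] = 1·1 + 1·0 + 1·0 + 1·1 = 2.

2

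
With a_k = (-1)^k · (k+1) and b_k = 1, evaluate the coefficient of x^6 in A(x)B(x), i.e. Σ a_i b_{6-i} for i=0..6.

4

The convolution is the x^6 coefficient of A(x)B(x).
Σ = 1·1 − 2·1 + 3·1 − 4·1 + 5·1 − 6·1 + 7·1 = 4.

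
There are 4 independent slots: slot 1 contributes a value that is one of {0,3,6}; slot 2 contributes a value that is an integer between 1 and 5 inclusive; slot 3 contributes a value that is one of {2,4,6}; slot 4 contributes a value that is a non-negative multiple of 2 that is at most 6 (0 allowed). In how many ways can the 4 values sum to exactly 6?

4

The generating function for the choices is (1 + q³ + q⁶)·(q + q² + q³ + q⁴ + q⁵)·(q² + q⁴ + q⁶)·(1 + q² + q⁴ + q⁶); the count is [q⁶].
(1 + q³ + q⁶) has coefficients 1,0,0,1,0,0,1 for degrees 0…6.
(q + q² + q³ + q⁴ + q⁵) has coefficients 0,1,1,1,1,1,0 for degrees 0…6.
Multiplying by (q² + q⁴ + q⁶) gives running coefficients 0,0,0,1,1,2,2 for degrees 0…6.
Finally multiplying by (1 + q² + q⁴ + q⁶), the product of all factors after the first has coefficients 0,0,0,1,1,3,3 for degrees 0…6.
[q⁶] = 1·3 + 1·1 + 1·0 = 4.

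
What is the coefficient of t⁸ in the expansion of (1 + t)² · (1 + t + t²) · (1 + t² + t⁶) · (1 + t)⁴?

(1 + t)² has coefficients 1,2,1 for degrees 0…2.
(1 + t + t²) has coefficients 1,1,1,0,0,0,0,0,0 for degrees 0…8.
Multiplying by (1 + t² + t⁶) gives running coefficients 1,1,2,1,1,0,1,1,1 for degrees 0…8.
Finally multiplying by (1 + t)⁴, the product of all factors after the first has coefficients 1,5,12,19,22,19,13,10,12 for degrees 0…8.
[t⁸] = 1·12 + 2·10 + 1·13 = 45.

45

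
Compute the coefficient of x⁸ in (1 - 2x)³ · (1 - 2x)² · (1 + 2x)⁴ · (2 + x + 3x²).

256

(1 - 2x)³ has coefficients 1,-6,12,-8 for degrees 0…3.
(1 - 2x)² has coefficients 1,-4,4,0,0,0,0,0,0 for degrees 0…8.
Multiplying by (1 + 2x)⁴ gives running coefficients 1,4,-4,-32,-16,64,64,0,0 for degrees 0…8.
Finally multiplying by (2 + x + 3x²), the product of all factors after the first has coefficients 2,9,-1,-56,-76,16,144,256,192 for degrees 0…8.
[x⁸] = 1·192 − 6·256 + 12·144 − 8·16 = 256.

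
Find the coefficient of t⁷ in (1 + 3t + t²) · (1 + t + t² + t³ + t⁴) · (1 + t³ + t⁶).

9

(1 + 3t + t²) has coefficients 1,3,1 for degrees 0…2.
(1 + t + t² + t³ + t⁴) has coefficients 1,1,1,1,1,0,0,0 for degrees 0…7.
Finally multiplying by (1 + t³ + t⁶), the product of all factors after the first has coefficients 1,1,1,2,2,1,2,2 for degrees 0…7.
[t⁷] = 1·2 + 3·2 + 1·1 = 9.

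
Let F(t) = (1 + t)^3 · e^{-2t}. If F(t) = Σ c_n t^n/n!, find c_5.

-32

The EGF product rule gives c_5 = Σ_{k_1+k_2=5} C(5; k_1,k_2) · ∏ g_i(k_i), where (1+t)^3 gives the falling factorial (3)_k; e^{-2t} gives (-2)^k.
g_1(k) for k = 0…5: 1, 3, 6, 6, 0, 0.
g_2(k) for k = 0…5: 1, -2, 4, -8, 16, -32.
c_5 = Σ_k C(5,k)·g_1(k)·g_2(5−k) = 1·1·(-32) + 5·3·16 + 10·6·(-8) + 10·6·4 = −32 + 240 − 480 + 240 = -32.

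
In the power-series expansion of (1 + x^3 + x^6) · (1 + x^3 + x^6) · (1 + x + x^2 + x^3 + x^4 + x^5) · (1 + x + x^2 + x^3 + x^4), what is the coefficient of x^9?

(1 + x^3 + x^6) has coefficients 1,0,0,1,0,0,1 for degrees 0…6.
(1 + x^3 + x^6) has coefficients 1,0,0,1,0,0,1,0,0,0 for degrees 0…9.
Multiplying by (1 + x + x^2 + x^3 + x^4 + x^5) gives running coefficients 1,1,1,2,2,2,2,2,2,1 for degrees 0…9.
Finally multiplying by (1 + x + x^2 + x^3 + x^4), the product of all factors after the first has coefficients 1,2,3,5,7,8,9,10,10,9 for degrees 0…9.
[x^9] = 1·9 + 1·9 + 1·5 = 23.

23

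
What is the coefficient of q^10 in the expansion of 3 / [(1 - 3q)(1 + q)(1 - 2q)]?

The denominator gives the recurrence a_n = 4a_(n−1) − a_(n−2) − 6a_(n−3) for n ≥ 3; the numerator fixes a_0 = 3, a_1 = 12, a_2 = 45.
Iterating: 3, 12, 45, 150, 483, 1512, 4665, 14250, 43263, 130812, 394485, so a_10 = 394485.

394485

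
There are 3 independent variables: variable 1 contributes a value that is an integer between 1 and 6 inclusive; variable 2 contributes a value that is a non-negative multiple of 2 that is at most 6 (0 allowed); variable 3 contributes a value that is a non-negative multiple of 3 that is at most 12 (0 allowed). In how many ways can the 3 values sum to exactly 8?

The generating function for the choices is (x + x^2 + x^3 + x^4 + x^5 + x^6)·(1 + x^2 + x^4 + x^6)·(1 + x^3 + x^6 + x^9 + x^12); the count is [x^8].
(x + x^2 + x^3 + x^4 + x^5 + x^6) has coefficients 0,1,1,1,1,1,1 for degrees 0…6.
(1 + x^2 + x^4 + x^6) has coefficients 1,0,1,0,1,0,1,0,0 for degrees 0…8.
Finally multiplying by (1 + x^3 + x^6 + x^9 + x^12), the product of all factors after the first has coefficients 1,0,1,1,1,1,2,1,1 for degrees 0…8.
[x^8] = 1·1 + 1·2 + 1·1 + 1·1 + 1·1 + 1·1 = 7.

7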